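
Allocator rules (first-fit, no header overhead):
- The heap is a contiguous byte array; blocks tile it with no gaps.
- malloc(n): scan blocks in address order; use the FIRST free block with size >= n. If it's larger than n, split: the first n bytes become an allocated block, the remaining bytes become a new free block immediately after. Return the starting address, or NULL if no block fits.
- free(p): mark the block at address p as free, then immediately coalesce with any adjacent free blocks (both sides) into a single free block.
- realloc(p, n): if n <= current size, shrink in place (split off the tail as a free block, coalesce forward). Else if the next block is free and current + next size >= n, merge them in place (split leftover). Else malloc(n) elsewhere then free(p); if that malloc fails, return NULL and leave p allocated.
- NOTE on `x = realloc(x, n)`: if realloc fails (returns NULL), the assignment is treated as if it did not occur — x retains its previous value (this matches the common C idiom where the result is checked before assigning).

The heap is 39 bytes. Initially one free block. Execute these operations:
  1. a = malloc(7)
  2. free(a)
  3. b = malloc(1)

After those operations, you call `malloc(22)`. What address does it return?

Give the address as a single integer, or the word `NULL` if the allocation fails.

Answer: 1

Derivation:
Op 1: a = malloc(7) -> a = 0; heap: [0-6 ALLOC][7-38 FREE]
Op 2: free(a) -> (freed a); heap: [0-38 FREE]
Op 3: b = malloc(1) -> b = 0; heap: [0-0 ALLOC][1-38 FREE]
malloc(22): first-fit scan over [0-0 ALLOC][1-38 FREE] -> 1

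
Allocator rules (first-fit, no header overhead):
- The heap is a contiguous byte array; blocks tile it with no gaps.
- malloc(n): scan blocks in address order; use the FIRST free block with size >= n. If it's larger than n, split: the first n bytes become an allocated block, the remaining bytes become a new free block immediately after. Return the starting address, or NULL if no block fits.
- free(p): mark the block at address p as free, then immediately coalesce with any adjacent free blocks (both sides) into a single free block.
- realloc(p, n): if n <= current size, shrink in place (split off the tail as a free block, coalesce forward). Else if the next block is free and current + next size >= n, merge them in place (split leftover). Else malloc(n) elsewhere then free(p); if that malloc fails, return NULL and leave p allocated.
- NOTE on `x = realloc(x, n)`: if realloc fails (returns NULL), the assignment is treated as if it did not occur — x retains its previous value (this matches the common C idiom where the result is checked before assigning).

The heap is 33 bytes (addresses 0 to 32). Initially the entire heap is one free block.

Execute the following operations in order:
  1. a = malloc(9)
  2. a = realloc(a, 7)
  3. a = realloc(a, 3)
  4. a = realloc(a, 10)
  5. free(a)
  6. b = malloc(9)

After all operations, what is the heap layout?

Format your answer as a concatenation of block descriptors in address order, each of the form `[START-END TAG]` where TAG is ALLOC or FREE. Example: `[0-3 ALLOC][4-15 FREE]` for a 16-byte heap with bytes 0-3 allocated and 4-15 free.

Answer: [0-8 ALLOC][9-32 FREE]

Derivation:
Op 1: a = malloc(9) -> a = 0; heap: [0-8 ALLOC][9-32 FREE]
Op 2: a = realloc(a, 7) -> a = 0; heap: [0-6 ALLOC][7-32 FREE]
Op 3: a = realloc(a, 3) -> a = 0; heap: [0-2 ALLOC][3-32 FREE]
Op 4: a = realloc(a, 10) -> a = 0; heap: [0-9 ALLOC][10-32 FREE]
Op 5: free(a) -> (freed a); heap: [0-32 FREE]
Op 6: b = malloc(9) -> b = 0; heap: [0-8 ALLOC][9-32 FREE]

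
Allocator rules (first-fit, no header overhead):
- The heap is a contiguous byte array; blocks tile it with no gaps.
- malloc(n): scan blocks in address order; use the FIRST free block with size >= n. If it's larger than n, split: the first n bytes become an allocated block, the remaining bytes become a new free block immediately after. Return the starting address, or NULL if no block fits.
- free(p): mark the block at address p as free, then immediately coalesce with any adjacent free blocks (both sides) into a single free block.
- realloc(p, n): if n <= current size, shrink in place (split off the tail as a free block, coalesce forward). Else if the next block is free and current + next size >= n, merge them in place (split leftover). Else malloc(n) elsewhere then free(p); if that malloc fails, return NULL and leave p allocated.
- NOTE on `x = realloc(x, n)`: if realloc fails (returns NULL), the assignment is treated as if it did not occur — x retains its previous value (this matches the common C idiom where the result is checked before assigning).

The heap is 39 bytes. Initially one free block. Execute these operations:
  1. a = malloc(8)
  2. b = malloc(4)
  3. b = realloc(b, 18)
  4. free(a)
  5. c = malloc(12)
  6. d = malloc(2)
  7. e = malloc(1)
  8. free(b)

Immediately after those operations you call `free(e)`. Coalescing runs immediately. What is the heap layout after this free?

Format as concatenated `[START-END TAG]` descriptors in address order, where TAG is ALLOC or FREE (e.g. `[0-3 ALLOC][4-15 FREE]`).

Op 1: a = malloc(8) -> a = 0; heap: [0-7 ALLOC][8-38 FREE]
Op 2: b = malloc(4) -> b = 8; heap: [0-7 ALLOC][8-11 ALLOC][12-38 FREE]
Op 3: b = realloc(b, 18) -> b = 8; heap: [0-7 ALLOC][8-25 ALLOC][26-38 FREE]
Op 4: free(a) -> (freed a); heap: [0-7 FREE][8-25 ALLOC][26-38 FREE]
Op 5: c = malloc(12) -> c = 26; heap: [0-7 FREE][8-25 ALLOC][26-37 ALLOC][38-38 FREE]
Op 6: d = malloc(2) -> d = 0; heap: [0-1 ALLOC][2-7 FREE][8-25 ALLOC][26-37 ALLOC][38-38 FREE]
Op 7: e = malloc(1) -> e = 2; heap: [0-1 ALLOC][2-2 ALLOC][3-7 FREE][8-25 ALLOC][26-37 ALLOC][38-38 FREE]
Op 8: free(b) -> (freed b); heap: [0-1 ALLOC][2-2 ALLOC][3-25 FREE][26-37 ALLOC][38-38 FREE]
free(e): e = 2 -> block [2-2 ALLOC]; mark free, coalesce with adjacent free neighbors -> [0-1 ALLOC][2-25 FREE][26-37 ALLOC][38-38 FREE]

Answer: [0-1 ALLOC][2-25 FREE][26-37 ALLOC][38-38 FREE]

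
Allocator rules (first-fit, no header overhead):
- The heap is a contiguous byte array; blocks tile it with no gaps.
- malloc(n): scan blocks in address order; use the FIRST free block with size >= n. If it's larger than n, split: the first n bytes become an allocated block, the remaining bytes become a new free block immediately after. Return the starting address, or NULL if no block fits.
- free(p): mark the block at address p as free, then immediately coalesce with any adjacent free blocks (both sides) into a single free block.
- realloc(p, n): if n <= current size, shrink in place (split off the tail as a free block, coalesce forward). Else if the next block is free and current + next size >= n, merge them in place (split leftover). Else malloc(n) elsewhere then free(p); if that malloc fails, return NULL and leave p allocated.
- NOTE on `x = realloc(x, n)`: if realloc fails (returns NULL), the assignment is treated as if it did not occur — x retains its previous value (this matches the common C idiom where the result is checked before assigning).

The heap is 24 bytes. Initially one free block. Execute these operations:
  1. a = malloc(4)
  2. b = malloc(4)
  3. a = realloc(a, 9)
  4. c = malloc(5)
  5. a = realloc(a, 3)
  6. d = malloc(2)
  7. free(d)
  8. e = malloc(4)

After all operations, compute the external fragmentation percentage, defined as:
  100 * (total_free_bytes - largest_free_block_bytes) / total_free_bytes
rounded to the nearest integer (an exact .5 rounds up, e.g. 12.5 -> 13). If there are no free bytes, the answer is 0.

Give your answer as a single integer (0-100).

Op 1: a = malloc(4) -> a = 0; heap: [0-3 ALLOC][4-23 FREE]
Op 2: b = malloc(4) -> b = 4; heap: [0-3 ALLOC][4-7 ALLOC][8-23 FREE]
Op 3: a = realloc(a, 9) -> a = 8; heap: [0-3 FREE][4-7 ALLOC][8-16 ALLOC][17-23 FREE]
Op 4: c = malloc(5) -> c = 17; heap: [0-3 FREE][4-7 ALLOC][8-16 ALLOC][17-21 ALLOC][22-23 FREE]
Op 5: a = realloc(a, 3) -> a = 8; heap: [0-3 FREE][4-7 ALLOC][8-10 ALLOC][11-16 FREE][17-21 ALLOC][22-23 FREE]
Op 6: d = malloc(2) -> d = 0; heap: [0-1 ALLOC][2-3 FREE][4-7 ALLOC][8-10 ALLOC][11-16 FREE][17-21 ALLOC][22-23 FREE]
Op 7: free(d) -> (freed d); heap: [0-3 FREE][4-7 ALLOC][8-10 ALLOC][11-16 FREE][17-21 ALLOC][22-23 FREE]
Op 8: e = malloc(4) -> e = 0; heap: [0-3 ALLOC][4-7 ALLOC][8-10 ALLOC][11-16 FREE][17-21 ALLOC][22-23 FREE]
Free blocks: [6 2] total_free=8 largest=6 -> 100*(8-6)/8 = 200/8 = 25

Answer: 25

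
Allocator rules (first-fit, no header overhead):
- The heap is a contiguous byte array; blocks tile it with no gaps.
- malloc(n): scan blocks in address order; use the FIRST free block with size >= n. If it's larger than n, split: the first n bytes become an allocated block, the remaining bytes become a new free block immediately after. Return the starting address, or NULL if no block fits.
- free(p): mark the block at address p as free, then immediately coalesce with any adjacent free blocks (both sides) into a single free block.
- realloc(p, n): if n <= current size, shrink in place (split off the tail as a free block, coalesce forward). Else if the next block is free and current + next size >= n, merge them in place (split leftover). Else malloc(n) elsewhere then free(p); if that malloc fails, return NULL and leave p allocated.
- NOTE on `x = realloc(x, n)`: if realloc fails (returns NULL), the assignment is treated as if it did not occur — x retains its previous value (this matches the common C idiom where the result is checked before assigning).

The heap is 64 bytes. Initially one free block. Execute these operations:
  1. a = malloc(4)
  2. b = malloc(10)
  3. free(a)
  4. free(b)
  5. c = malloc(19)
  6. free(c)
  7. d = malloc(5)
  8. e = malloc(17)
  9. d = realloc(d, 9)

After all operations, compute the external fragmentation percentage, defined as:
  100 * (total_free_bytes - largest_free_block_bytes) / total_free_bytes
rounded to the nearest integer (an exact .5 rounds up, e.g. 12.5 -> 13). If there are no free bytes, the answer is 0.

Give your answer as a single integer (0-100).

Answer: 13

Derivation:
Op 1: a = malloc(4) -> a = 0; heap: [0-3 ALLOC][4-63 FREE]
Op 2: b = malloc(10) -> b = 4; heap: [0-3 ALLOC][4-13 ALLOC][14-63 FREE]
Op 3: free(a) -> (freed a); heap: [0-3 FREE][4-13 ALLOC][14-63 FREE]
Op 4: free(b) -> (freed b); heap: [0-63 FREE]
Op 5: c = malloc(19) -> c = 0; heap: [0-18 ALLOC][19-63 FREE]
Op 6: free(c) -> (freed c); heap: [0-63 FREE]
Op 7: d = malloc(5) -> d = 0; heap: [0-4 ALLOC][5-63 FREE]
Op 8: e = malloc(17) -> e = 5; heap: [0-4 ALLOC][5-21 ALLOC][22-63 FREE]
Op 9: d = realloc(d, 9) -> d = 22; heap: [0-4 FREE][5-21 ALLOC][22-30 ALLOC][31-63 FREE]
Free blocks: [5 33] total_free=38 largest=33 -> 100*(38-33)/38 = 500/38 ≈ 13.158 -> rounds to 13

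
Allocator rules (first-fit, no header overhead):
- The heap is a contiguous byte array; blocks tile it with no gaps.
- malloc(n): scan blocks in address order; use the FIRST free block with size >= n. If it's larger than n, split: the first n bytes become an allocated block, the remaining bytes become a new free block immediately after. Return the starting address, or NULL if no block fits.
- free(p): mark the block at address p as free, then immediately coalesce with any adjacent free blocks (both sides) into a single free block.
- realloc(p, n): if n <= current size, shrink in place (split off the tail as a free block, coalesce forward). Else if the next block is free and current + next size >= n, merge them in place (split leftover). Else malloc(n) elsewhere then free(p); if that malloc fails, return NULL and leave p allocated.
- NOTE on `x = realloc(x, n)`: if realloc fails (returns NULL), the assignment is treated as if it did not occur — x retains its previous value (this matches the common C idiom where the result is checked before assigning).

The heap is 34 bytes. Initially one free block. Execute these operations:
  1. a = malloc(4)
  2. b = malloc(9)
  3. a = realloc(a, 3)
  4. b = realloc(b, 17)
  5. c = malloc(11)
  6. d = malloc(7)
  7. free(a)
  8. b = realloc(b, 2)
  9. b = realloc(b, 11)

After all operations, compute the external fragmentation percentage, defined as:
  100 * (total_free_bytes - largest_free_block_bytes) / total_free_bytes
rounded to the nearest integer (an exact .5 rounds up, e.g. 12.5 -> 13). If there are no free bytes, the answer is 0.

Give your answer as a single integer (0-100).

Answer: 50

Derivation:
Op 1: a = malloc(4) -> a = 0; heap: [0-3 ALLOC][4-33 FREE]
Op 2: b = malloc(9) -> b = 4; heap: [0-3 ALLOC][4-12 ALLOC][13-33 FREE]
Op 3: a = realloc(a, 3) -> a = 0; heap: [0-2 ALLOC][3-3 FREE][4-12 ALLOC][13-33 FREE]
Op 4: b = realloc(b, 17) -> b = 4; heap: [0-2 ALLOC][3-3 FREE][4-20 ALLOC][21-33 FREE]
Op 5: c = malloc(11) -> c = 21; heap: [0-2 ALLOC][3-3 FREE][4-20 ALLOC][21-31 ALLOC][32-33 FREE]
Op 6: d = malloc(7) -> d = NULL; heap: [0-2 ALLOC][3-3 FREE][4-20 ALLOC][21-31 ALLOC][32-33 FREE]
Op 7: free(a) -> (freed a); heap: [0-3 FREE][4-20 ALLOC][21-31 ALLOC][32-33 FREE]
Op 8: b = realloc(b, 2) -> b = 4; heap: [0-3 FREE][4-5 ALLOC][6-20 FREE][21-31 ALLOC][32-33 FREE]
Op 9: b = realloc(b, 11) -> b = 4; heap: [0-3 FREE][4-14 ALLOC][15-20 FREE][21-31 ALLOC][32-33 FREE]
Free blocks: [4 6 2] total_free=12 largest=6 -> 100*(12-6)/12 = 600/12 = 50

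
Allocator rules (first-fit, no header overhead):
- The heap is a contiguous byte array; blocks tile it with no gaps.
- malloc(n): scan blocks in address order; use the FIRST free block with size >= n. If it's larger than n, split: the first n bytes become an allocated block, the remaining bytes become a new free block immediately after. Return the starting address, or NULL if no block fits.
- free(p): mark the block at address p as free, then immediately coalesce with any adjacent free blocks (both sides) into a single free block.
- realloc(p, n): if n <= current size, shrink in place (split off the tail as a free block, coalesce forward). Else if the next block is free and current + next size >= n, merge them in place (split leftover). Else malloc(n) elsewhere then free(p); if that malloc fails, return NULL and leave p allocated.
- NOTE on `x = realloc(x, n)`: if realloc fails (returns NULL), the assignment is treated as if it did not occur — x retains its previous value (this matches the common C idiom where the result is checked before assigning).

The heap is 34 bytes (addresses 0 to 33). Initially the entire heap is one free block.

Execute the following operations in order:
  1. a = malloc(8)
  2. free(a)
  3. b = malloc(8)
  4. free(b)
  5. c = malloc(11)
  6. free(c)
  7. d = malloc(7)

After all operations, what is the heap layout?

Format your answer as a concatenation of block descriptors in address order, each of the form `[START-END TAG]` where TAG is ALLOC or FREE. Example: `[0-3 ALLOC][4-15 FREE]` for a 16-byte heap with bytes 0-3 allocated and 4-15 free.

Op 1: a = malloc(8) -> a = 0; heap: [0-7 ALLOC][8-33 FREE]
Op 2: free(a) -> (freed a); heap: [0-33 FREE]
Op 3: b = malloc(8) -> b = 0; heap: [0-7 ALLOC][8-33 FREE]
Op 4: free(b) -> (freed b); heap: [0-33 FREE]
Op 5: c = malloc(11) -> c = 0; heap: [0-10 ALLOC][11-33 FREE]
Op 6: free(c) -> (freed c); heap: [0-33 FREE]
Op 7: d = malloc(7) -> d = 0; heap: [0-6 ALLOC][7-33 FREE]

Answer: [0-6 ALLOC][7-33 FREE]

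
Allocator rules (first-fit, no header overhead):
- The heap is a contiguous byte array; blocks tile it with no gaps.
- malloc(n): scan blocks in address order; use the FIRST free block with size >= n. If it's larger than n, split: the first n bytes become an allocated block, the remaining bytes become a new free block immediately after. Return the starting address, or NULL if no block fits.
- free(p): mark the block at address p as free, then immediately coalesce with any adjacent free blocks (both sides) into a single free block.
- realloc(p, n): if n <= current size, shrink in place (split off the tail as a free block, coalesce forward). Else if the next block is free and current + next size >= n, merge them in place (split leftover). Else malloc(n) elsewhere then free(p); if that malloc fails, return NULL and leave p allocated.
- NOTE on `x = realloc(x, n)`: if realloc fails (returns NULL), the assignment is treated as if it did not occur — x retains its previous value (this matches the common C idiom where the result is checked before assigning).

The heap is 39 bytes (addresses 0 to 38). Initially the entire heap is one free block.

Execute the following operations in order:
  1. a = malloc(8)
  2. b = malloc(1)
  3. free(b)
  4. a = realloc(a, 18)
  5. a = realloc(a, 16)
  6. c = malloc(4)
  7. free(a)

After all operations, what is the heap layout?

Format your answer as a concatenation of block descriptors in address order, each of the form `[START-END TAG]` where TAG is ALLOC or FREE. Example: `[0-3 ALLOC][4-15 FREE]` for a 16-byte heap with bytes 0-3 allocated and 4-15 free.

Op 1: a = malloc(8) -> a = 0; heap: [0-7 ALLOC][8-38 FREE]
Op 2: b = malloc(1) -> b = 8; heap: [0-7 ALLOC][8-8 ALLOC][9-38 FREE]
Op 3: free(b) -> (freed b); heap: [0-7 ALLOC][8-38 FREE]
Op 4: a = realloc(a, 18) -> a = 0; heap: [0-17 ALLOC][18-38 FREE]
Op 5: a = realloc(a, 16) -> a = 0; heap: [0-15 ALLOC][16-38 FREE]
Op 6: c = malloc(4) -> c = 16; heap: [0-15 ALLOC][16-19 ALLOC][20-38 FREE]
Op 7: free(a) -> (freed a); heap: [0-15 FREE][16-19 ALLOC][20-38 FREE]

Answer: [0-15 FREE][16-19 ALLOC][20-38 FREE]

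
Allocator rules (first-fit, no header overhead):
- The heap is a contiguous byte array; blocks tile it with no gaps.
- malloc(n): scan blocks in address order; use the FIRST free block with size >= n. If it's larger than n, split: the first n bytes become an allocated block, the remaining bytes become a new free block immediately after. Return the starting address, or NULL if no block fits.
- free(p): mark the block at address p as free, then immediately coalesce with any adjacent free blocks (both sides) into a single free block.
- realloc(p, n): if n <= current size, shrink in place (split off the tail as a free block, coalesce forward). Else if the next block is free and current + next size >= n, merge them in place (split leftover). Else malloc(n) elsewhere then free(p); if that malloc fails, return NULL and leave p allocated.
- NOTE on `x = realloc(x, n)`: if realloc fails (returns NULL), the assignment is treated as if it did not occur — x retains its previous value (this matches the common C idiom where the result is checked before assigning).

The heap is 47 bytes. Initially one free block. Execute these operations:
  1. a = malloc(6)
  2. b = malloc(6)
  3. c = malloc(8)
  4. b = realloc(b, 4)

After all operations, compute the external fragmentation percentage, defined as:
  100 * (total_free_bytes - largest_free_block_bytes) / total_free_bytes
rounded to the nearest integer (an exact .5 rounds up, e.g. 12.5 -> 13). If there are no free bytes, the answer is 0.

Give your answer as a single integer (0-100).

Answer: 7

Derivation:
Op 1: a = malloc(6) -> a = 0; heap: [0-5 ALLOC][6-46 FREE]
Op 2: b = malloc(6) -> b = 6; heap: [0-5 ALLOC][6-11 ALLOC][12-46 FREE]
Op 3: c = malloc(8) -> c = 12; heap: [0-5 ALLOC][6-11 ALLOC][12-19 ALLOC][20-46 FREE]
Op 4: b = realloc(b, 4) -> b = 6; heap: [0-5 ALLOC][6-9 ALLOC][10-11 FREE][12-19 ALLOC][20-46 FREE]
Free blocks: [2 27] total_free=29 largest=27 -> 100*(29-27)/29 = 200/29 ≈ 6.897 -> rounds to 7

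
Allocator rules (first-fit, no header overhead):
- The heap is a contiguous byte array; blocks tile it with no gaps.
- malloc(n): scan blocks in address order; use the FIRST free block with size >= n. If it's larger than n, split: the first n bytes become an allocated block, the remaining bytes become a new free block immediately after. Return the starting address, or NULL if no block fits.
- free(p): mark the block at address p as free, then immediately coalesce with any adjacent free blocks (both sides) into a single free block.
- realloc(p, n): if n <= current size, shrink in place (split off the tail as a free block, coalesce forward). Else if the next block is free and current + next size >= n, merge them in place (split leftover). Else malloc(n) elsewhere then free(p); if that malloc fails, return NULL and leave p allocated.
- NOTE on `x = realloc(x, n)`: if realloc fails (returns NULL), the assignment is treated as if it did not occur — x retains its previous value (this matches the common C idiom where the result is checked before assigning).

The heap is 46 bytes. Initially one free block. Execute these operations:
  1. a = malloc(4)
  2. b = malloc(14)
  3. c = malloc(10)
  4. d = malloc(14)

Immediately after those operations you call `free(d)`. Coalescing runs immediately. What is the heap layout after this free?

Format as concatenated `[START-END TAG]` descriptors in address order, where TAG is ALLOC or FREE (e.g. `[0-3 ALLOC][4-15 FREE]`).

Answer: [0-3 ALLOC][4-17 ALLOC][18-27 ALLOC][28-45 FREE]

Derivation:
Op 1: a = malloc(4) -> a = 0; heap: [0-3 ALLOC][4-45 FREE]
Op 2: b = malloc(14) -> b = 4; heap: [0-3 ALLOC][4-17 ALLOC][18-45 FREE]
Op 3: c = malloc(10) -> c = 18; heap: [0-3 ALLOC][4-17 ALLOC][18-27 ALLOC][28-45 FREE]
Op 4: d = malloc(14) -> d = 28; heap: [0-3 ALLOC][4-17 ALLOC][18-27 ALLOC][28-41 ALLOC][42-45 FREE]
free(d): d = 28 -> block [28-41 ALLOC]; mark free, coalesce with adjacent free neighbors -> [0-3 ALLOC][4-17 ALLOC][18-27 ALLOC][28-45 FREE]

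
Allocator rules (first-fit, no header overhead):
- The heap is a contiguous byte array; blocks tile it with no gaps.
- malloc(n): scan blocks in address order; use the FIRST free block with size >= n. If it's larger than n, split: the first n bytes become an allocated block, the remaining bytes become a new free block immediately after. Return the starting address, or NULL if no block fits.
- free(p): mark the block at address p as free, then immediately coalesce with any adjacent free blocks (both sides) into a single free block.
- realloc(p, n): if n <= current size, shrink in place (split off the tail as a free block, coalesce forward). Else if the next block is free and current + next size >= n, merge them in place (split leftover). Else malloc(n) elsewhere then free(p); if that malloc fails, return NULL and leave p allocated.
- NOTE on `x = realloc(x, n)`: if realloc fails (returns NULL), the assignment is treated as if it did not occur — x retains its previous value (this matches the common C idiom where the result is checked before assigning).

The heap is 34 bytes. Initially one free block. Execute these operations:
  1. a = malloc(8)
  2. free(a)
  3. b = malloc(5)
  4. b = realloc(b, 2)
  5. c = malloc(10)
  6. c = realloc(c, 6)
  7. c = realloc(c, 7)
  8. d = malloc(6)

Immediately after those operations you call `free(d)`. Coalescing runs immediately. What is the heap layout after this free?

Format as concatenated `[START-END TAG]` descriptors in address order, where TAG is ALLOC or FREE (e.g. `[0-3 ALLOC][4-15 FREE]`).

Op 1: a = malloc(8) -> a = 0; heap: [0-7 ALLOC][8-33 FREE]
Op 2: free(a) -> (freed a); heap: [0-33 FREE]
Op 3: b = malloc(5) -> b = 0; heap: [0-4 ALLOC][5-33 FREE]
Op 4: b = realloc(b, 2) -> b = 0; heap: [0-1 ALLOC][2-33 FREE]
Op 5: c = malloc(10) -> c = 2; heap: [0-1 ALLOC][2-11 ALLOC][12-33 FREE]
Op 6: c = realloc(c, 6) -> c = 2; heap: [0-1 ALLOC][2-7 ALLOC][8-33 FREE]
Op 7: c = realloc(c, 7) -> c = 2; heap: [0-1 ALLOC][2-8 ALLOC][9-33 FREE]
Op 8: d = malloc(6) -> d = 9; heap: [0-1 ALLOC][2-8 ALLOC][9-14 ALLOC][15-33 FREE]
free(d): d = 9 -> block [9-14 ALLOC]; mark free, coalesce with adjacent free neighbors -> [0-1 ALLOC][2-8 ALLOC][9-33 FREE]

Answer: [0-1 ALLOC][2-8 ALLOC][9-33 FREE]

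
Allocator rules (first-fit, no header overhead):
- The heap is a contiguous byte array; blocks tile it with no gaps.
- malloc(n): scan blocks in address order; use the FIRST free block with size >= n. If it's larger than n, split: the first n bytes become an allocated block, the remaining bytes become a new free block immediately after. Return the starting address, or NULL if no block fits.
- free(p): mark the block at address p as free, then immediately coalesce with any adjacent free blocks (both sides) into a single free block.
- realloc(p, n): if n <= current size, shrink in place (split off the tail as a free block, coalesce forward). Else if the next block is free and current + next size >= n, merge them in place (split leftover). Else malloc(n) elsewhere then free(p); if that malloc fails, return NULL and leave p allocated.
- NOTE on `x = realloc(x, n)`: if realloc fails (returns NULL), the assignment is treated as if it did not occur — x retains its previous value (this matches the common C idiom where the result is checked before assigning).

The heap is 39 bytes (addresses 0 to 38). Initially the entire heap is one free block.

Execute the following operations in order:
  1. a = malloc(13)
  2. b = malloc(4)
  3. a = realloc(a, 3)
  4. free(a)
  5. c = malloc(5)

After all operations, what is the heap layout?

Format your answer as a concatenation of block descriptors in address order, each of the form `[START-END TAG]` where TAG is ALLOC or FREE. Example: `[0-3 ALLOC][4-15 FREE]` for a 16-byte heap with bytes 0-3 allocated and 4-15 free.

Op 1: a = malloc(13) -> a = 0; heap: [0-12 ALLOC][13-38 FREE]
Op 2: b = malloc(4) -> b = 13; heap: [0-12 ALLOC][13-16 ALLOC][17-38 FREE]
Op 3: a = realloc(a, 3) -> a = 0; heap: [0-2 ALLOC][3-12 FREE][13-16 ALLOC][17-38 FREE]
Op 4: free(a) -> (freed a); heap: [0-12 FREE][13-16 ALLOC][17-38 FREE]
Op 5: c = malloc(5) -> c = 0; heap: [0-4 ALLOC][5-12 FREE][13-16 ALLOC][17-38 FREE]

Answer: [0-4 ALLOC][5-12 FREE][13-16 ALLOC][17-38 FREE]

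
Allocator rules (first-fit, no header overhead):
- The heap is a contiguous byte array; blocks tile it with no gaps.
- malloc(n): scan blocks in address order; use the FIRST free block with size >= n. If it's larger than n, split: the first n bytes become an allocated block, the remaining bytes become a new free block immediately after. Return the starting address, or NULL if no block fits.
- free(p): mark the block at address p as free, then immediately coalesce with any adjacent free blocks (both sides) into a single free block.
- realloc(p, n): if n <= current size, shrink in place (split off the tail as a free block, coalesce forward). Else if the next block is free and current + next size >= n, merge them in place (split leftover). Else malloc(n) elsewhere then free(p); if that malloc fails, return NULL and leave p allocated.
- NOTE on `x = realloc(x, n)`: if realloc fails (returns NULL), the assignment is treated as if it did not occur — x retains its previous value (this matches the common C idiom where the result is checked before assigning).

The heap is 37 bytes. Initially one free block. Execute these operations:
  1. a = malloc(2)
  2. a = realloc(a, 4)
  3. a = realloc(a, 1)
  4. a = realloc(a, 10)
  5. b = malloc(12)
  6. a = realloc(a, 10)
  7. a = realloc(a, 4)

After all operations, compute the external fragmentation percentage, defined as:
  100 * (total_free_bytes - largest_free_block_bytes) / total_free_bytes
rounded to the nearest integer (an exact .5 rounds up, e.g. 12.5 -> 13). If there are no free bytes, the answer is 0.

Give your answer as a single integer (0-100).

Answer: 29

Derivation:
Op 1: a = malloc(2) -> a = 0; heap: [0-1 ALLOC][2-36 FREE]
Op 2: a = realloc(a, 4) -> a = 0; heap: [0-3 ALLOC][4-36 FREE]
Op 3: a = realloc(a, 1) -> a = 0; heap: [0-0 ALLOC][1-36 FREE]
Op 4: a = realloc(a, 10) -> a = 0; heap: [0-9 ALLOC][10-36 FREE]
Op 5: b = malloc(12) -> b = 10; heap: [0-9 ALLOC][10-21 ALLOC][22-36 FREE]
Op 6: a = realloc(a, 10) -> a = 0; heap: [0-9 ALLOC][10-21 ALLOC][22-36 FREE]
Op 7: a = realloc(a, 4) -> a = 0; heap: [0-3 ALLOC][4-9 FREE][10-21 ALLOC][22-36 FREE]
Free blocks: [6 15] total_free=21 largest=15 -> 100*(21-15)/21 = 600/21 ≈ 28.571 -> rounds to 29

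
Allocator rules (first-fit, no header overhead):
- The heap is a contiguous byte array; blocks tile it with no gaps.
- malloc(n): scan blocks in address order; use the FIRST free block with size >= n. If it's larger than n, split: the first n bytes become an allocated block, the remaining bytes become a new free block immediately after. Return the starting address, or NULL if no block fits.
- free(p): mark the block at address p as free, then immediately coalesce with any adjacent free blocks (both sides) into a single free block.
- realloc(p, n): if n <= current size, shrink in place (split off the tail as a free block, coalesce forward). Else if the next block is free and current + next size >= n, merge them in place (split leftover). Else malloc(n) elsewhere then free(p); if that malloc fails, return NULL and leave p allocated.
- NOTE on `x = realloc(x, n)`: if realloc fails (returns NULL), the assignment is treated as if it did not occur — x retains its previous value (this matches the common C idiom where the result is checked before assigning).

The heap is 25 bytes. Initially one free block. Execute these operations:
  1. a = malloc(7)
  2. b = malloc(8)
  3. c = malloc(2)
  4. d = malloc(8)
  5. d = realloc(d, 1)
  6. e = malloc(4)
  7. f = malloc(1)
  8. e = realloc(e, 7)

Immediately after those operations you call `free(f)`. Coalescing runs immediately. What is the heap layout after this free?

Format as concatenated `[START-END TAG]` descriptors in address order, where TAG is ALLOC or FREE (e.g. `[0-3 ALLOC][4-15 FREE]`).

Answer: [0-6 ALLOC][7-14 ALLOC][15-16 ALLOC][17-17 ALLOC][18-21 ALLOC][22-24 FREE]

Derivation:
Op 1: a = malloc(7) -> a = 0; heap: [0-6 ALLOC][7-24 FREE]
Op 2: b = malloc(8) -> b = 7; heap: [0-6 ALLOC][7-14 ALLOC][15-24 FREE]
Op 3: c = malloc(2) -> c = 15; heap: [0-6 ALLOC][7-14 ALLOC][15-16 ALLOC][17-24 FREE]
Op 4: d = malloc(8) -> d = 17; heap: [0-6 ALLOC][7-14 ALLOC][15-16 ALLOC][17-24 ALLOC]
Op 5: d = realloc(d, 1) -> d = 17; heap: [0-6 ALLOC][7-14 ALLOC][15-16 ALLOC][17-17 ALLOC][18-24 FREE]
Op 6: e = malloc(4) -> e = 18; heap: [0-6 ALLOC][7-14 ALLOC][15-16 ALLOC][17-17 ALLOC][18-21 ALLOC][22-24 FREE]
Op 7: f = malloc(1) -> f = 22; heap: [0-6 ALLOC][7-14 ALLOC][15-16 ALLOC][17-17 ALLOC][18-21 ALLOC][22-22 ALLOC][23-24 FREE]
Op 8: e = realloc(e, 7) -> NULL (e unchanged); heap: [0-6 ALLOC][7-14 ALLOC][15-16 ALLOC][17-17 ALLOC][18-21 ALLOC][22-22 ALLOC][23-24 FREE]
free(f): f = 22 -> block [22-22 ALLOC]; mark free, coalesce with adjacent free neighbors -> [0-6 ALLOC][7-14 ALLOC][15-16 ALLOC][17-17 ALLOC][18-21 ALLOC][22-24 FREE]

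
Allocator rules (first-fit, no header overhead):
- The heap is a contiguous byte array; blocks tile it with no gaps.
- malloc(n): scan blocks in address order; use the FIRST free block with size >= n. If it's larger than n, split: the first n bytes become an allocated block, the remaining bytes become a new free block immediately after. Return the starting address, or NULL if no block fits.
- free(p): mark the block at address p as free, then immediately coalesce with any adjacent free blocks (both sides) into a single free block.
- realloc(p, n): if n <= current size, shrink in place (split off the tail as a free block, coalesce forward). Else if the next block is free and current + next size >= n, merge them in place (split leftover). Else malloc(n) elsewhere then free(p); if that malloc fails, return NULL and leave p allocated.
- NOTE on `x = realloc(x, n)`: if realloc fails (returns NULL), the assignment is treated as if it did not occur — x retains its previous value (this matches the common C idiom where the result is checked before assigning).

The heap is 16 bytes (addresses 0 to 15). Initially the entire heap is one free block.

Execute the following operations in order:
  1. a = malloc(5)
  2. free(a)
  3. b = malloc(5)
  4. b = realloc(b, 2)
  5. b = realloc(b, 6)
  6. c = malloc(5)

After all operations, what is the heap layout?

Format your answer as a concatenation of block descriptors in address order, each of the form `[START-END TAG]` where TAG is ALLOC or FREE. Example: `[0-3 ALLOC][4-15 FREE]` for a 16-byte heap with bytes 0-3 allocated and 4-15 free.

Op 1: a = malloc(5) -> a = 0; heap: [0-4 ALLOC][5-15 FREE]
Op 2: free(a) -> (freed a); heap: [0-15 FREE]
Op 3: b = malloc(5) -> b = 0; heap: [0-4 ALLOC][5-15 FREE]
Op 4: b = realloc(b, 2) -> b = 0; heap: [0-1 ALLOC][2-15 FREE]
Op 5: b = realloc(b, 6) -> b = 0; heap: [0-5 ALLOC][6-15 FREE]
Op 6: c = malloc(5) -> c = 6; heap: [0-5 ALLOC][6-10 ALLOC][11-15 FREE]

Answer: [0-5 ALLOC][6-10 ALLOC][11-15 FREE]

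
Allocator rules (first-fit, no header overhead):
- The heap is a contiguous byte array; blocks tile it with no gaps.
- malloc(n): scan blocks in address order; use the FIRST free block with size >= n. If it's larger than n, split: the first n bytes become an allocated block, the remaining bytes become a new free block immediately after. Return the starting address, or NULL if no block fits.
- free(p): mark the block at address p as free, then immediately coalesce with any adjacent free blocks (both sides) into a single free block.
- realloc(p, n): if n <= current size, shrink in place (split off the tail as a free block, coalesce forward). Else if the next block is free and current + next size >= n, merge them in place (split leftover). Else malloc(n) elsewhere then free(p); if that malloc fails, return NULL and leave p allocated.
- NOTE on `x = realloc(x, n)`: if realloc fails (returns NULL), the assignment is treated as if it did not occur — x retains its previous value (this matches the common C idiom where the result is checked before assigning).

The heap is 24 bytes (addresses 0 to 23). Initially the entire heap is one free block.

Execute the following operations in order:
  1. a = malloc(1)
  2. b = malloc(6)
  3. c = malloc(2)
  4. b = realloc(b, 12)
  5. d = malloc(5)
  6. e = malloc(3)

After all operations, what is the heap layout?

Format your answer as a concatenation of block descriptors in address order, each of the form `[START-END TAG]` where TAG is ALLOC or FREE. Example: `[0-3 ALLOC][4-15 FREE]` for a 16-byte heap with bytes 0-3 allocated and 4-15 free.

Answer: [0-0 ALLOC][1-5 ALLOC][6-6 FREE][7-8 ALLOC][9-20 ALLOC][21-23 ALLOC]

Derivation:
Op 1: a = malloc(1) -> a = 0; heap: [0-0 ALLOC][1-23 FREE]
Op 2: b = malloc(6) -> b = 1; heap: [0-0 ALLOC][1-6 ALLOC][7-23 FREE]
Op 3: c = malloc(2) -> c = 7; heap: [0-0 ALLOC][1-6 ALLOC][7-8 ALLOC][9-23 FREE]
Op 4: b = realloc(b, 12) -> b = 9; heap: [0-0 ALLOC][1-6 FREE][7-8 ALLOC][9-20 ALLOC][21-23 FREE]
Op 5: d = malloc(5) -> d = 1; heap: [0-0 ALLOC][1-5 ALLOC][6-6 FREE][7-8 ALLOC][9-20 ALLOC][21-23 FREE]
Op 6: e = malloc(3) -> e = 21; heap: [0-0 ALLOC][1-5 ALLOC][6-6 FREE][7-8 ALLOC][9-20 ALLOC][21-23 ALLOC]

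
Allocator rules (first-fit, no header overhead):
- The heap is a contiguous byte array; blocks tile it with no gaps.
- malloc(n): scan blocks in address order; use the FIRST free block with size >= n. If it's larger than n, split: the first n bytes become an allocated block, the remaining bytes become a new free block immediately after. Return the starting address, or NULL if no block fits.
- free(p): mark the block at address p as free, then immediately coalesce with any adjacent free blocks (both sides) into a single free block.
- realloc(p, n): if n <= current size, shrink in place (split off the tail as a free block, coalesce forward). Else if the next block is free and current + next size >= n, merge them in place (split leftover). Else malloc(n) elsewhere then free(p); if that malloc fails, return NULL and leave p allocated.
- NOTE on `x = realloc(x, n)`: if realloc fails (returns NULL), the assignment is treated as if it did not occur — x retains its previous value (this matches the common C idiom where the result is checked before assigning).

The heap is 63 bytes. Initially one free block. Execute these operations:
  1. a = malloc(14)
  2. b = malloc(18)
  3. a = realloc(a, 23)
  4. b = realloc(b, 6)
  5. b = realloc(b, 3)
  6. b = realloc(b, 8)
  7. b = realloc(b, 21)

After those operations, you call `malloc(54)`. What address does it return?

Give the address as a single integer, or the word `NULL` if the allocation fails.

Answer: NULL

Derivation:
Op 1: a = malloc(14) -> a = 0; heap: [0-13 ALLOC][14-62 FREE]
Op 2: b = malloc(18) -> b = 14; heap: [0-13 ALLOC][14-31 ALLOC][32-62 FREE]
Op 3: a = realloc(a, 23) -> a = 32; heap: [0-13 FREE][14-31 ALLOC][32-54 ALLOC][55-62 FREE]
Op 4: b = realloc(b, 6) -> b = 14; heap: [0-13 FREE][14-19 ALLOC][20-31 FREE][32-54 ALLOC][55-62 FREE]
Op 5: b = realloc(b, 3) -> b = 14; heap: [0-13 FREE][14-16 ALLOC][17-31 FREE][32-54 ALLOC][55-62 FREE]
Op 6: b = realloc(b, 8) -> b = 14; heap: [0-13 FREE][14-21 ALLOC][22-31 FREE][32-54 ALLOC][55-62 FREE]
Op 7: b = realloc(b, 21) -> NULL (b unchanged); heap: [0-13 FREE][14-21 ALLOC][22-31 FREE][32-54 ALLOC][55-62 FREE]
malloc(54): first-fit scan over [0-13 FREE][14-21 ALLOC][22-31 FREE][32-54 ALLOC][55-62 FREE] -> NULL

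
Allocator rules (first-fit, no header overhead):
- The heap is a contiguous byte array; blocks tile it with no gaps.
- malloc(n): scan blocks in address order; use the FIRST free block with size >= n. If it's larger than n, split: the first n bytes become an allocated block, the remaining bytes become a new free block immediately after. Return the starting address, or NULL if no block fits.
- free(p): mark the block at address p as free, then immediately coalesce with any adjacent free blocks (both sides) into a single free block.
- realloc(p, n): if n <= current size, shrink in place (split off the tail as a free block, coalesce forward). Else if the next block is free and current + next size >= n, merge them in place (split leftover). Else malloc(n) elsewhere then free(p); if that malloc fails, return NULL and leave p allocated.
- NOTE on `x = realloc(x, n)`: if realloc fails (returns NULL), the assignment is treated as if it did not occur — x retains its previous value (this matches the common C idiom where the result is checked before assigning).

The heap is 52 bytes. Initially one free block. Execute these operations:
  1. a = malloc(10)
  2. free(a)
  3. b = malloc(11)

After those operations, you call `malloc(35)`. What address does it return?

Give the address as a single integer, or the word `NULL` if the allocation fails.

Op 1: a = malloc(10) -> a = 0; heap: [0-9 ALLOC][10-51 FREE]
Op 2: free(a) -> (freed a); heap: [0-51 FREE]
Op 3: b = malloc(11) -> b = 0; heap: [0-10 ALLOC][11-51 FREE]
malloc(35): first-fit scan over [0-10 ALLOC][11-51 FREE] -> 11

Answer: 11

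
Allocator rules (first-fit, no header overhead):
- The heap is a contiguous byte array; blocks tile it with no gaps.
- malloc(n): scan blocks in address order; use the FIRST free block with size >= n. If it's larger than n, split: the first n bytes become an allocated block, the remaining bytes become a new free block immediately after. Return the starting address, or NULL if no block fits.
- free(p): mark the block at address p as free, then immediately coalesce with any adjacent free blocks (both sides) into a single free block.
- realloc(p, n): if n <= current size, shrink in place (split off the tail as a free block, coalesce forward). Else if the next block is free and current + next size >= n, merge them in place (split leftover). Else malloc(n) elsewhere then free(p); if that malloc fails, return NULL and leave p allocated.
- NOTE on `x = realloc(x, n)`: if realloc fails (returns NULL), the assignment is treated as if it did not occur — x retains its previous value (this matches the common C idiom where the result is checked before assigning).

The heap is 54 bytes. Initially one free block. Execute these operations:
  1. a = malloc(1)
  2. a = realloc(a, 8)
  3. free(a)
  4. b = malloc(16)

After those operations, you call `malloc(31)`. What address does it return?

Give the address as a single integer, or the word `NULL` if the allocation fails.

Answer: 16

Derivation:
Op 1: a = malloc(1) -> a = 0; heap: [0-0 ALLOC][1-53 FREE]
Op 2: a = realloc(a, 8) -> a = 0; heap: [0-7 ALLOC][8-53 FREE]
Op 3: free(a) -> (freed a); heap: [0-53 FREE]
Op 4: b = malloc(16) -> b = 0; heap: [0-15 ALLOC][16-53 FREE]
malloc(31): first-fit scan over [0-15 ALLOC][16-53 FREE] -> 16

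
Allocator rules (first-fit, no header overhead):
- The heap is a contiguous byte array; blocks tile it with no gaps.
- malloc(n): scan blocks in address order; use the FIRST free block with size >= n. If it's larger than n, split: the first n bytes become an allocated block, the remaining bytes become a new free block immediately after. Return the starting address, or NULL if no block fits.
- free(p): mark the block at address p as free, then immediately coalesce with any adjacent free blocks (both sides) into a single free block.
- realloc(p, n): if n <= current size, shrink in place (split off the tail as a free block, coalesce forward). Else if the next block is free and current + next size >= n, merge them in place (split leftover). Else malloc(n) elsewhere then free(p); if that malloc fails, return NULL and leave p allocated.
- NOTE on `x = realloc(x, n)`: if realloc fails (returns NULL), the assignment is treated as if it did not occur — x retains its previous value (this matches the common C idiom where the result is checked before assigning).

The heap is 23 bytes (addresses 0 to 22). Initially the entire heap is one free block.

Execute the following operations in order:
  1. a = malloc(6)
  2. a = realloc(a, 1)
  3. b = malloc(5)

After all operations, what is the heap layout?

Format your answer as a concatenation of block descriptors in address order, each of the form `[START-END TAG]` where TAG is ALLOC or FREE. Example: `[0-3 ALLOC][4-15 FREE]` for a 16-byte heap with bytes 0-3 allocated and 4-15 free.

Answer: [0-0 ALLOC][1-5 ALLOC][6-22 FREE]

Derivation:
Op 1: a = malloc(6) -> a = 0; heap: [0-5 ALLOC][6-22 FREE]
Op 2: a = realloc(a, 1) -> a = 0; heap: [0-0 ALLOC][1-22 FREE]
Op 3: b = malloc(5) -> b = 1; heap: [0-0 ALLOC][1-5 ALLOC][6-22 FREE]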